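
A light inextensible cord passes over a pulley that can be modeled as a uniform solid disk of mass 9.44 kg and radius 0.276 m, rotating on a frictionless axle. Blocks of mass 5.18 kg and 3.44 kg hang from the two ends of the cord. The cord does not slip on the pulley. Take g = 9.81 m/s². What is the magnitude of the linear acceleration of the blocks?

a ≈ 1.28 m/s²

I = ½MR² = (1/2)(9.44)(0.276)² = 0.3596 kg·m².
Heavier block: m₁g − T₁ = m₁a. Lighter block: T₂ − m₂g = m₂a.
Pulley: (T₁ − T₂)R = Iα = I(a/R), so T₁ − T₂ = (I/R²)a = (1/2)M_p a = 4.720·a.
Adding the three: (m₁ − m₂)g = (m₁ + m₂ + 4.720)a, so a = (5.18 − 3.44)(9.81)/(5.18 + 3.44 + 4.720) = 1.280 m/s².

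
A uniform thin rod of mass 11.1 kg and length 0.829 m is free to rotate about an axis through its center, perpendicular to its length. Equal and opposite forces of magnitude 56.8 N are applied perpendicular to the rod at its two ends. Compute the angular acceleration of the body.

I = (1/12)ML² = (1/12)(11.1)(0.829)² = 0.6357 kg·m².
The couple gives τ = F·(L/2) + F·(L/2) = F L = (56.8)(0.829) = 47.09 N·m.
From τ = Iα: α = 47.09/0.6357 = 74.07 rad/s².

α ≈ 74.1 rad/s²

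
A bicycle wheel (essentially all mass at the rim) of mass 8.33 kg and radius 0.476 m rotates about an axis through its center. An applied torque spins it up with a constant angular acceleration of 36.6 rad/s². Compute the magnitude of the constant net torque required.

τ ≈ 69.1 N·m

I = MR² = (8.33)(0.476)² = 1.887 kg·m².
τ = Iα = (1.887)(36.60) = 69.08 N·m.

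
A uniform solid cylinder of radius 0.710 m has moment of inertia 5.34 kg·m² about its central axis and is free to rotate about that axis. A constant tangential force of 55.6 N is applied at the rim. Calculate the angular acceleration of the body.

α ≈ 7.39 rad/s²

τ = F R = (55.6)(0.710) = 39.48 N·m.
From τ = Iα: α = 39.48/5.340 = 7.393 rad/s².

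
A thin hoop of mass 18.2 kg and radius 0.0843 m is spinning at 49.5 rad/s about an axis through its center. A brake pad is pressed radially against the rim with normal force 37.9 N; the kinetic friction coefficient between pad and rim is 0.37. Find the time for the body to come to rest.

t ≈ 5.42 s

I = MR² = (18.2)(0.0843)² = 0.1293 kg·m².
Friction force f = μN = (0.37)(37.9) = 14.02 N at the rim; torque magnitude τ = fR = 1.182 N·m, opposing ω.
|α| = τ/I = 1.182/0.1293 = 9.140 rad/s² (deceleration).
0 = ω₀ − |α|t ⇒ t = ω₀/|α| = 49.5/9.140 = 5.416 s.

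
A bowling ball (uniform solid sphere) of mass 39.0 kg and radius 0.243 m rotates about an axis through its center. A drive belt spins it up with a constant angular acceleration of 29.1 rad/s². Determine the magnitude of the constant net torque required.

I = (2/5)MR² = (2/5)(39.0)(0.243)² = 0.9212 kg·m².
τ = Iα = (0.9212)(29.10) = 26.81 N·m.

τ ≈ 26.8 N·m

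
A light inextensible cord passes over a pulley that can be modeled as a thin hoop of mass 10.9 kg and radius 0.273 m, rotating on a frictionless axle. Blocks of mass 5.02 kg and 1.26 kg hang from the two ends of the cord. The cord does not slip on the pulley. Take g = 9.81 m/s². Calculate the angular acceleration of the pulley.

α ≈ 7.86 rad/s²

I = MR² = (10.9)(0.273)² = 0.8124 kg·m².
Heavier block: m₁g − T₁ = m₁a. Lighter block: T₂ − m₂g = m₂a.
Pulley: (T₁ − T₂)R = Iα = I(a/R), so T₁ − T₂ = (I/R²)a = 1·M_p a = 10.90·a.
Adding the three: (m₁ − m₂)g = (m₁ + m₂ + 10.90)a, so a = (5.02 − 1.26)(9.81)/(5.02 + 1.26 + 10.90) = 2.147 m/s².
α = a/R = 2.147/0.273 = 7.864 rad/s².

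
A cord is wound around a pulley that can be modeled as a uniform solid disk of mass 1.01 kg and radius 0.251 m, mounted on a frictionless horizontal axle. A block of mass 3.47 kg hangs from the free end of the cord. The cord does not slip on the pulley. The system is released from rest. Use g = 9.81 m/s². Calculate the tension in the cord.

I = ½MR² = (1/2)(1.01)(0.251)² = 0.03182 kg·m².
Block: mg − T = ma. Pulley: TR = Iα. No-slip: a = αR, so T = (I/R²)a = 0.5050·a.
Then mg = (m + 0.5050)a, so a = (3.47)(9.81)/(3.47 + 0.5050) = 8.564 m/s².
T = 0.5050·a = 4.325 N.

T ≈ 4.32 N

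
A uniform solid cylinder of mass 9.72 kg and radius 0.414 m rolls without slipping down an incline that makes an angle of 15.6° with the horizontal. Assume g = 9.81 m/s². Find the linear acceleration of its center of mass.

a ≈ 1.76 m/s²

Translation along the incline: Mg sinθ − f = Ma.
Rotation about the center: fR = Iα with I = ½MR². No-slip gives a = αR, so f = (I/R²)a = (1/2)M a.
Substituting: Mg sinθ = (1 + 0.5000)Ma, so a = g sinθ/(1 + 0.5000) = (9.81) sin 15.6° / 1.500 = 1.759 m/s².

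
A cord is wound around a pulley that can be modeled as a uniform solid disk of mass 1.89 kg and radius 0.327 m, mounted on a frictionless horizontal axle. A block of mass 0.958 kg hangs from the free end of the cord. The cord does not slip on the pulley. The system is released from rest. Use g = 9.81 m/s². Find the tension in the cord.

I = ½MR² = (1/2)(1.89)(0.327)² = 0.1010 kg·m².
Block: mg − T = ma. Pulley: TR = Iα. No-slip: a = αR, so T = (I/R²)a = 0.9450·a.
Then mg = (m + 0.9450)a, so a = (0.958)(9.81)/(0.958 + 0.9450) = 4.939 m/s².
T = 0.9450·a = 4.667 N.

T ≈ 4.67 N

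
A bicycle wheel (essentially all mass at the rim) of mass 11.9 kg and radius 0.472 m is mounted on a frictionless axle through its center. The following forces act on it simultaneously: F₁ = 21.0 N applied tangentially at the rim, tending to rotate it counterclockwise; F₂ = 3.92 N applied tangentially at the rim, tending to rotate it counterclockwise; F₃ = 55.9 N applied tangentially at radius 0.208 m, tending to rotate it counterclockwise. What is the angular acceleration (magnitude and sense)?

α ≈ 8.82 rad/s², counterclockwise

I = MR² = (11.9)(0.472)² = 2.651 kg·m².
Taking counterclockwise as positive: τ₁ = +(21.0)(0.472) = +9.912 N·m; τ₂ = +(3.92)(0.472) = +1.850 N·m; τ₃ = +(55.9)(0.208) = +11.63 N·m.
Net torque τ = 23.39 N·m.
α = τ/I = 23.39/2.651 = 8.822 rad/s².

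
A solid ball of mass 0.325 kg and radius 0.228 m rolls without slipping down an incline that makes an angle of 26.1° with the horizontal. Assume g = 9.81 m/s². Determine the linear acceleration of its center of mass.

Translation along the incline: Mg sinθ − f = Ma.
Rotation about the center: fR = Iα with I = (2/5)MR². No-slip gives a = αR, so f = (I/R²)a = (2/5)M a.
Substituting: Mg sinθ = (1 + 0.4000)Ma, so a = g sinθ/(1 + 0.4000) = (9.81) sin 26.1° / 1.400 = 3.083 m/s².

a ≈ 3.08 m/s²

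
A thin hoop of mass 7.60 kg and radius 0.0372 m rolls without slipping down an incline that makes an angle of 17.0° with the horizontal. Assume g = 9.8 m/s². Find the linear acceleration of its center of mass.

a ≈ 1.43 m/s²

Translation along the incline: Mg sinθ − f = Ma.
Rotation about the center: fR = Iα with I = MR². No-slip gives a = αR, so f = (I/R²)a = M a.
Substituting: Mg sinθ = (1 + 1.000)Ma, so a = g sinθ/(1 + 1.000) = (9.8) sin 17.0° / 2.000 = 1.433 m/s².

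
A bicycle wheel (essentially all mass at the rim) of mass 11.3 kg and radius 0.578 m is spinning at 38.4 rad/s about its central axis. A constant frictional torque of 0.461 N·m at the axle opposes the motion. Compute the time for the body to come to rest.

t ≈ 314 s

I = MR² = (11.3)(0.578)² = 3.775 kg·m².
The net torque has magnitude 0.461 N·m, opposing ω.
|α| = τ/I = 0.4610/3.775 = 0.1221 rad/s² (deceleration).
0 = ω₀ − |α|t ⇒ t = ω₀/|α| = 38.4/0.1221 = 314.5 s.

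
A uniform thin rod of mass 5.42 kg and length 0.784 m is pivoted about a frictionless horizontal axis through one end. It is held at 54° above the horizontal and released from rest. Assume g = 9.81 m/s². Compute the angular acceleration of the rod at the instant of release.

About the pivot, I = (1/3)ML² = (1/3)(5.42)(0.784)² = 1.110 kg·m².
The weight acts at the center, a distance L/2 = 0.3920 m from the pivot; τ = Mg(L/2) cos 54° = 12.25 N·m.
α = τ/I = 12.25/1.110 = 11.03 rad/s².

α ≈ 11.0 rad/s²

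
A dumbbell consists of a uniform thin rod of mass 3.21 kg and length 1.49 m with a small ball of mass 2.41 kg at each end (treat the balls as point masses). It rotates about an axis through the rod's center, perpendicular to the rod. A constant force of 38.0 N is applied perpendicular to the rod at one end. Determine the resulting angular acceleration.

α ≈ 8.66 rad/s²

I_rod = (1/12)ML² = (1/12)(3.21)(1.49)² = 0.5939 kg·m².
I_balls = 2·m·(L/2)² = 2(2.41)(0.7450)² = 2.675 kg·m².
Total I = 3.269 kg·m².
τ = F·(L/2) = (38.0)(0.745) = 28.31 N·m.
α = τ/I = 28.31/3.269 = 8.660 rad/s².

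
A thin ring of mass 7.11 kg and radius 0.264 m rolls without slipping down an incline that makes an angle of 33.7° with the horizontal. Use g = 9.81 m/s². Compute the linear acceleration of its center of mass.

Translation along the incline: Mg sinθ − f = Ma.
Rotation about the center: fR = Iα with I = MR². No-slip gives a = αR, so f = (I/R²)a = M a.
Substituting: Mg sinθ = (1 + 1.000)Ma, so a = g sinθ/(1 + 1.000) = (9.81) sin 33.7° / 2.000 = 2.722 m/s².

a ≈ 2.72 m/s²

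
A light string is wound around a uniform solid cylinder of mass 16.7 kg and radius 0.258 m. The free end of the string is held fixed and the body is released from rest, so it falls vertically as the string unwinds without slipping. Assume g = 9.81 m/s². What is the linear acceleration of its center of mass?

a ≈ 6.54 m/s²

Translation: Mg − T = Ma. Rotation about the center: TR = Iα with I = ½MR².
With a = αR: T = (I/R²)a = (1/2)M a, so Mg = (1 + 0.5000)Ma.
a = g/(1 + 0.5000) = 9.81/1.500 = 6.540 m/s².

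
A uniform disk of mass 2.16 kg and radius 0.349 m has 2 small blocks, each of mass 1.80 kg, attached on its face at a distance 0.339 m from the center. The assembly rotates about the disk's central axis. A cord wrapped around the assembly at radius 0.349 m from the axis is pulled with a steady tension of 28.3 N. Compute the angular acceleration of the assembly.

I_disk = ½MR² = ½(2.16)(0.349)² = 0.1315 kg·m².
I_blocks = 2·m·r² = 2(1.80)(0.339)² = 0.4137 kg·m².
Total I = 0.5453 kg·m².
τ = F r = (28.3)(0.349) = 9.877 N·m.
α = τ/I = 9.877/0.5453 = 18.11 rad/s².

α ≈ 18.1 rad/s²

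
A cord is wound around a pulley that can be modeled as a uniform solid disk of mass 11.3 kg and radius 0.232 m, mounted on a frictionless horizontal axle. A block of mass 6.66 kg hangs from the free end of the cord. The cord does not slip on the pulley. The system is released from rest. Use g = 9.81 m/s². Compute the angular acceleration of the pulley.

I = ½MR² = (1/2)(11.3)(0.232)² = 0.3041 kg·m².
Block: mg − T = ma. Pulley: TR = Iα. No-slip: a = αR, so T = (I/R²)a = 5.650·a.
Then mg = (m + 5.650)a, so a = (6.66)(9.81)/(6.66 + 5.650) = 5.307 m/s².
α = a/R = 5.307/0.232 = 22.88 rad/s².

α ≈ 22.9 rad/s²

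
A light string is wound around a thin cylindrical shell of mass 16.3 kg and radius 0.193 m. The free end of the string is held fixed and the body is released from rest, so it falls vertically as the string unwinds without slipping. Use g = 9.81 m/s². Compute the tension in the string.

Translation: Mg − T = Ma. Rotation about the center: TR = Iα with I = MR².
With a = αR: T = (I/R²)a = M a, so Mg = (1 + 1.000)Ma.
a = g/(1 + 1.000) = 9.81/2.000 = 4.905 m/s².
T = 1.000·M·a = (1.000)(16.3)(4.905) = 79.95 N.

T ≈ 80.0 N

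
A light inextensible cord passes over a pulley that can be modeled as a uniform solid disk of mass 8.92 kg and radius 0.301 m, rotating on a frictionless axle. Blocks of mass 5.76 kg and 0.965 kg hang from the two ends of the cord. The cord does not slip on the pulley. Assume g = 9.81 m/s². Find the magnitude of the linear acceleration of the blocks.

a ≈ 4.21 m/s²

I = ½MR² = (1/2)(8.92)(0.301)² = 0.4041 kg·m².
Heavier block: m₁g − T₁ = m₁a. Lighter block: T₂ − m₂g = m₂a.
Pulley: (T₁ − T₂)R = Iα = I(a/R), so T₁ − T₂ = (I/R²)a = (1/2)M_p a = 4.460·a.
Adding the three: (m₁ − m₂)g = (m₁ + m₂ + 4.460)a, so a = (5.76 − 0.965)(9.81)/(5.76 + 0.965 + 4.460) = 4.206 m/s².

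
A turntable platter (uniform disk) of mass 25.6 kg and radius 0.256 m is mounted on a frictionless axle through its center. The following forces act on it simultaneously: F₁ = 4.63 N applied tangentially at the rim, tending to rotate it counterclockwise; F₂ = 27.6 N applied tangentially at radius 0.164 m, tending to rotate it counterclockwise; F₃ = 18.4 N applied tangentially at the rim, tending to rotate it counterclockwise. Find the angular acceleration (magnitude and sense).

α ≈ 12.4 rad/s², counterclockwise

I = ½MR² = (1/2)(25.6)(0.256)² = 0.8389 kg·m².
Taking counterclockwise as positive: τ₁ = +(4.63)(0.256) = +1.185 N·m; τ₂ = +(27.6)(0.164) = +4.526 N·m; τ₃ = +(18.4)(0.256) = +4.710 N·m.
Net torque τ = 10.42 N·m.
α = τ/I = 10.42/0.8389 = 12.42 rad/s².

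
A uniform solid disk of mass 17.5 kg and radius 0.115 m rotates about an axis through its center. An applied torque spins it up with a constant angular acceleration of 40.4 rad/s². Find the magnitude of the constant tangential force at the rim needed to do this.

F ≈ 40.7 N

I = ½MR² = (1/2)(17.5)(0.115)² = 0.1157 kg·m².
The required torque is τ = Iα = (0.1157)(40.40) = 4.675 N·m.
A tangential force at the rim gives τ = FR, so F = τ/R = 4.675/0.115 = 40.65 N.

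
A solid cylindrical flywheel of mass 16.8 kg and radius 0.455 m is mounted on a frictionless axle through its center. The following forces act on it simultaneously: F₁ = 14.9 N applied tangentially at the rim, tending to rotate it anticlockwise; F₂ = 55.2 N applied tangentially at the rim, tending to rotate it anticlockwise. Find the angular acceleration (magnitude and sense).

I = ½MR² = (1/2)(16.8)(0.455)² = 1.739 kg·m².
Taking anticlockwise as positive: τ₁ = +(14.9)(0.455) = +6.780 N·m; τ₂ = +(55.2)(0.455) = +25.12 N·m.
Net torque τ = 31.90 N·m.
α = τ/I = 31.90/1.739 = 18.34 rad/s².

α ≈ 18.3 rad/s², anticlockwise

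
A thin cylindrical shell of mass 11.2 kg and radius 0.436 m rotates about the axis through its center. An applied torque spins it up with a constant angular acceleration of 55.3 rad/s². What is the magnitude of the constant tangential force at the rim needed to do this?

F ≈ 270 N

I = MR² = (11.2)(0.436)² = 2.129 kg·m².
The required torque is τ = Iα = (2.129)(55.30) = 117.7 N·m.
A tangential force at the rim gives τ = FR, so F = τ/R = 117.7/0.436 = 270.0 N.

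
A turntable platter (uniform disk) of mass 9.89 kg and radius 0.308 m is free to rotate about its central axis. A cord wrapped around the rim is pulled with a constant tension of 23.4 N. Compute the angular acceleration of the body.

I = ½MR² = (1/2)(9.89)(0.308)² = 0.4691 kg·m².
τ = F R = (23.4)(0.308) = 7.207 N·m.
Newton's second law for rotation, τ = Iα, gives α = τ/I = 7.207/0.4691 = 15.36 rad/s².

α ≈ 15.4 rad/s²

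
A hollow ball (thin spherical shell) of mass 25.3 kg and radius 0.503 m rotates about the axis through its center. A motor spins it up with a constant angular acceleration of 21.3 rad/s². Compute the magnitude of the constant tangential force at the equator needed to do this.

I = (2/3)MR² = (2/3)(25.3)(0.503)² = 4.267 kg·m².
The required torque is τ = Iα = (4.267)(21.30) = 90.90 N·m.
A tangential force at the equator gives τ = FR, so F = τ/R = 90.90/0.503 = 180.7 N.

F ≈ 181 N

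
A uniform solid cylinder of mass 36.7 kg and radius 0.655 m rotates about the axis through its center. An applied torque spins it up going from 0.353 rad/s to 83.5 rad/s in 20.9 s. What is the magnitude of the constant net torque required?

τ ≈ 31.3 N·m

I = ½MR² = (1/2)(36.7)(0.655)² = 7.873 kg·m².
α = Δω/Δt = (83.5 − 0.353)/20.9 = 3.978 rad/s².
τ = Iα = (7.873)(3.978) = 31.32 N·m.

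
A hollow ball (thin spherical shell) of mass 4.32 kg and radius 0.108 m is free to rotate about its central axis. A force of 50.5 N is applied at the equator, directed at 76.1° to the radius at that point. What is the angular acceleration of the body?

α ≈ 158 rad/s²

I = (2/3)MR² = (2/3)(4.32)(0.108)² = 0.03359 kg·m².
Only the tangential component produces torque: τ = F R sinθ = (50.5)(0.108) sin 76.1° = 5.294 N·m.
Newton's second law for rotation, τ = Iα, gives α = τ/I = 5.294/0.03359 = 157.6 rad/s².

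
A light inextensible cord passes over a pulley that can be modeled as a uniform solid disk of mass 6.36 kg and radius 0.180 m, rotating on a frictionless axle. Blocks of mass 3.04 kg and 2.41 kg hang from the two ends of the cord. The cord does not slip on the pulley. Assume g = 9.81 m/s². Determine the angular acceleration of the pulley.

α ≈ 3.98 rad/s²

I = ½MR² = (1/2)(6.36)(0.180)² = 0.1030 kg·m².
Heavier block: m₁g − T₁ = m₁a. Lighter block: T₂ − m₂g = m₂a.
Pulley: (T₁ − T₂)R = Iα = I(a/R), so T₁ − T₂ = (I/R²)a = (1/2)M_p a = 3.180·a.
Adding the three: (m₁ − m₂)g = (m₁ + m₂ + 3.180)a, so a = (3.04 − 2.41)(9.81)/(3.04 + 2.41 + 3.180) = 0.7161 m/s².
α = a/R = 0.7161/0.180 = 3.979 rad/s².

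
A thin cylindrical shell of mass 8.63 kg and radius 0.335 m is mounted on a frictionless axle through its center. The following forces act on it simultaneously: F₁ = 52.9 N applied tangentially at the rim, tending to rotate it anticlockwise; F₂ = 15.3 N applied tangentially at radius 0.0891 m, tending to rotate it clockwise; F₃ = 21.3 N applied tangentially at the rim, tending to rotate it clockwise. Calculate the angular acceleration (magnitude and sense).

α ≈ 9.52 rad/s², anticlockwise

I = MR² = (8.63)(0.335)² = 0.9685 kg·m².
Taking anticlockwise as positive: τ₁ = +(52.9)(0.335) = +17.72 N·m; τ₂ = −(15.3)(0.0891) = −1.363 N·m; τ₃ = −(21.3)(0.335) = −7.136 N·m.
Net torque τ = 9.223 N·m.
α = τ/I = 9.223/0.9685 = 9.523 rad/s².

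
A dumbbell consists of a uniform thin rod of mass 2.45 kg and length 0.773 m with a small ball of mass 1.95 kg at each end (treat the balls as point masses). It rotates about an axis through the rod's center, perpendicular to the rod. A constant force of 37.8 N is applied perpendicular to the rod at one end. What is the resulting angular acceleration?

I_rod = (1/12)ML² = (1/12)(2.45)(0.773)² = 0.1220 kg·m².
I_balls = 2·m·(L/2)² = 2(1.95)(0.3865)² = 0.5826 kg·m².
Total I = 0.7046 kg·m².
τ = F·(L/2) = (37.8)(0.387) = 14.61 N·m.
α = τ/I = 14.61/0.7046 = 20.74 rad/s².

α ≈ 20.7 rad/s²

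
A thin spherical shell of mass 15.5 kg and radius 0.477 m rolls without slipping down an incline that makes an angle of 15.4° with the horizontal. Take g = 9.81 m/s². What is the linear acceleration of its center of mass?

a ≈ 1.56 m/s²

Translation along the incline: Mg sinθ − f = Ma.
Rotation about the center: fR = Iα with I = (2/3)MR². No-slip gives a = αR, so f = (I/R²)a = (2/3)M a.
Substituting: Mg sinθ = (1 + 0.6667)Ma, so a = g sinθ/(1 + 0.6667) = (9.81) sin 15.4° / 1.667 = 1.563 m/s².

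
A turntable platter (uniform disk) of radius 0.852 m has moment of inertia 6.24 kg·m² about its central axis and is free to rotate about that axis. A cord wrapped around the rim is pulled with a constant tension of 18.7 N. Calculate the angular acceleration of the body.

α ≈ 2.55 rad/s²

τ = F R = (18.7)(0.852) = 15.93 N·m.
Newton's second law for rotation, τ = Iα, gives α = τ/I = 15.93/6.240 = 2.553 rad/s².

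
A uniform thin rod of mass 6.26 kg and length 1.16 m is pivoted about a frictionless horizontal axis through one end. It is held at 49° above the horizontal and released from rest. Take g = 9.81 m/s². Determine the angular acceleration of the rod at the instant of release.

α ≈ 8.32 rad/s²

About the pivot, I = (1/3)ML² = (1/3)(6.26)(1.16)² = 2.808 kg·m².
The weight acts at the center, a distance L/2 = 0.5800 m from the pivot; τ = Mg(L/2) cos 49° = 23.37 N·m.
α = τ/I = 23.37/2.808 = 8.322 rad/s².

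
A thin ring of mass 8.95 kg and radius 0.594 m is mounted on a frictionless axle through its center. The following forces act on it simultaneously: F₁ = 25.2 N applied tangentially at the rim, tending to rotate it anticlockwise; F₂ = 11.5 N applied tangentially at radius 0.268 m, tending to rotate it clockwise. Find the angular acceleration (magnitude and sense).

α ≈ 3.76 rad/s², anticlockwise

I = MR² = (8.95)(0.594)² = 3.158 kg·m².
Taking anticlockwise as positive: τ₁ = +(25.2)(0.594) = +14.97 N·m; τ₂ = −(11.5)(0.268) = −3.082 N·m.
Net torque τ = 11.89 N·m.
α = τ/I = 11.89/3.158 = 3.764 rad/s².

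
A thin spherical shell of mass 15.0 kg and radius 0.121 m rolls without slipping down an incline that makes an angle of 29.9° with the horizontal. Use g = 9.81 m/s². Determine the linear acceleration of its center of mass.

a ≈ 2.93 m/s²

Translation along the incline: Mg sinθ − f = Ma.
Rotation about the center: fR = Iα with I = (2/3)MR². No-slip gives a = αR, so f = (I/R²)a = (2/3)M a.
Substituting: Mg sinθ = (1 + 0.6667)Ma, so a = g sinθ/(1 + 0.6667) = (9.81) sin 29.9° / 1.667 = 2.934 m/s².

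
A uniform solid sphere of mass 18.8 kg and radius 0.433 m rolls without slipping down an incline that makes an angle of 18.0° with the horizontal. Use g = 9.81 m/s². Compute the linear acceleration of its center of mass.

a ≈ 2.17 m/s²

Translation along the incline: Mg sinθ − f = Ma.
Rotation about the center: fR = Iα with I = (2/5)MR². No-slip gives a = αR, so f = (I/R²)a = (2/5)M a.
Substituting: Mg sinθ = (1 + 0.4000)Ma, so a = g sinθ/(1 + 0.4000) = (9.81) sin 18.0° / 1.400 = 2.165 m/s².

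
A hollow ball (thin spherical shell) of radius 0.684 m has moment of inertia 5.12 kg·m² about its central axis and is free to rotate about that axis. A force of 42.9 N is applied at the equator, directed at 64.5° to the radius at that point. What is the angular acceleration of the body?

Only the tangential component produces torque: τ = F R sinθ = (42.9)(0.684) sin 64.5° = 26.49 N·m.
Newton's second law for rotation, τ = Iα, gives α = τ/I = 26.49/5.120 = 5.173 rad/s².

α ≈ 5.17 rad/s²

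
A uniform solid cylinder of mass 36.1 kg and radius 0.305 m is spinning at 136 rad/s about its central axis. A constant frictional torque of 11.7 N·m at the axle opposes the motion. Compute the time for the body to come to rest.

I = ½MR² = (1/2)(36.1)(0.305)² = 1.679 kg·m².
The net torque has magnitude 11.7 N·m, opposing ω.
|α| = τ/I = 11.70/1.679 = 6.968 rad/s² (deceleration).
0 = ω₀ − |α|t ⇒ t = ω₀/|α| = 136/6.968 = 19.52 s.

t ≈ 19.5 s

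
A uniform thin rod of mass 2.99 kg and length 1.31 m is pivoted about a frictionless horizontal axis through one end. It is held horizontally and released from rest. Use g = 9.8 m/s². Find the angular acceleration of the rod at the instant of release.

About the pivot, I = (1/3)ML² = (1/3)(2.99)(1.31)² = 1.710 kg·m².
The weight acts at the center, a distance L/2 = 0.6550 m from the pivot; τ = Mg(L/2) = 19.19 N·m.
α = τ/I = 19.19/1.710 = 11.22 rad/s².

α ≈ 11.2 rad/s²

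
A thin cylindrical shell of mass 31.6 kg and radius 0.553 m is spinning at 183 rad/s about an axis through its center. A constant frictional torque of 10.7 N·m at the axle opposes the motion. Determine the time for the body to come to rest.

t ≈ 165 s

I = MR² = (31.6)(0.553)² = 9.664 kg·m².
The net torque has magnitude 10.7 N·m, opposing ω.
|α| = τ/I = 10.70/9.664 = 1.107 rad/s² (deceleration).
0 = ω₀ − |α|t ⇒ t = ω₀/|α| = 183/1.107 = 165.3 s.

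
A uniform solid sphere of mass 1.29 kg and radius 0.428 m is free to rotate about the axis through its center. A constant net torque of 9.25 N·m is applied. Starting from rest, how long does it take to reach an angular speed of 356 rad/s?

t ≈ 3.64 s

I = (2/5)MR² = (2/5)(1.29)(0.428)² = 0.09452 kg·m².
α = τ/I = 9.25/0.09452 = 97.86 rad/s².
ω = αt ⇒ t = ω/α = 356/97.86 = 3.638 s.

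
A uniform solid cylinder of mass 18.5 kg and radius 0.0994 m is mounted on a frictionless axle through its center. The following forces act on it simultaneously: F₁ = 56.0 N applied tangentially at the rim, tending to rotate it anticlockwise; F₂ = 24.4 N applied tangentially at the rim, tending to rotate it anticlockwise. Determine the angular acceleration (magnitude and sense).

I = ½MR² = (1/2)(18.5)(0.0994)² = 0.09139 kg·m².
Taking anticlockwise as positive: τ₁ = +(56.0)(0.0994) = +5.566 N·m; τ₂ = +(24.4)(0.0994) = +2.425 N·m.
Net torque τ = 7.992 N·m.
α = τ/I = 7.992/0.09139 = 87.44 rad/s².

α ≈ 87.4 rad/s², anticlockwise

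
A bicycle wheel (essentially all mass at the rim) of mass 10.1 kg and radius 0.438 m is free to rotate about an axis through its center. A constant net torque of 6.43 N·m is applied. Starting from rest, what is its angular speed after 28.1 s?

I = MR² = (10.1)(0.438)² = 1.938 kg·m².
α = τ/I = 6.43/1.938 = 3.318 rad/s².
ω = ω₀ + αt = 0 + (3.318)(28.1) = 93.25 rad/s.

ω ≈ 93.2 rad/s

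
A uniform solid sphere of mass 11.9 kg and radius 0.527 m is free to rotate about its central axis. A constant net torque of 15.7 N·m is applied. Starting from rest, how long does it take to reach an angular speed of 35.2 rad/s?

I = (2/5)MR² = (2/5)(11.9)(0.527)² = 1.322 kg·m².
α = τ/I = 15.7/1.322 = 11.88 rad/s².
ω = αt ⇒ t = ω/α = 35.2/11.88 = 2.964 s.

t ≈ 2.96 s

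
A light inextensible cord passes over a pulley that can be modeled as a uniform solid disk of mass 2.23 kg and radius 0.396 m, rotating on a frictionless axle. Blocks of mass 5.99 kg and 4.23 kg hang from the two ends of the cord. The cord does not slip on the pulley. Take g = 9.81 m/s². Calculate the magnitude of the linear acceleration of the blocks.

a ≈ 1.52 m/s²

I = ½MR² = (1/2)(2.23)(0.396)² = 0.1748 kg·m².
Heavier block: m₁g − T₁ = m₁a. Lighter block: T₂ − m₂g = m₂a.
Pulley: (T₁ − T₂)R = Iα = I(a/R), so T₁ − T₂ = (I/R²)a = (1/2)M_p a = 1.115·a.
Adding the three: (m₁ − m₂)g = (m₁ + m₂ + 1.115)a, so a = (5.99 − 4.23)(9.81)/(5.99 + 4.23 + 1.115) = 1.523 m/s².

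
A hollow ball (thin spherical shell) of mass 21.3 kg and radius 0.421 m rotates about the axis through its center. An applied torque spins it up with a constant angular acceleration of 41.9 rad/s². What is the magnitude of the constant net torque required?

I = (2/3)MR² = (2/3)(21.3)(0.421)² = 2.517 kg·m².
τ = Iα = (2.517)(41.90) = 105.5 N·m.

τ ≈ 105 N·m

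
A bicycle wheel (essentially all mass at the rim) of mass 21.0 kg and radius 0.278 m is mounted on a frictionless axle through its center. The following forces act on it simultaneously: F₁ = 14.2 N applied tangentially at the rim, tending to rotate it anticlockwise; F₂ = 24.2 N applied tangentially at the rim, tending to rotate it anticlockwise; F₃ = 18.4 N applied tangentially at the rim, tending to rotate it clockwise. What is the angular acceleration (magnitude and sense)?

α ≈ 3.43 rad/s², anticlockwise

I = MR² = (21.0)(0.278)² = 1.623 kg·m².
Taking anticlockwise as positive: τ₁ = +(14.2)(0.278) = +3.948 N·m; τ₂ = +(24.2)(0.278) = +6.728 N·m; τ₃ = −(18.4)(0.278) = −5.115 N·m.
Net torque τ = 5.560 N·m.
α = τ/I = 5.560/1.623 = 3.426 rad/s².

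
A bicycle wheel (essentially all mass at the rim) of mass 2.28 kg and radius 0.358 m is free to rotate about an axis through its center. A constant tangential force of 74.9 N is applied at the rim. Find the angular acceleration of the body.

α ≈ 91.8 rad/s²

I = MR² = (2.28)(0.358)² = 0.2922 kg·m².
τ = F R = (74.9)(0.358) = 26.81 N·m.
Newton's second law for rotation, τ = Iα, gives α = τ/I = 26.81/0.2922 = 91.76 rad/s².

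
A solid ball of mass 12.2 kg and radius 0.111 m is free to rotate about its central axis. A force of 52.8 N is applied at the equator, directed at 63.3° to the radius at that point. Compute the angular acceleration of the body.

α ≈ 87.1 rad/s²

I = (2/5)MR² = (2/5)(12.2)(0.111)² = 0.06013 kg·m².
Only the tangential component produces torque: τ = F R sinθ = (52.8)(0.111) sin 63.3° = 5.236 N·m.
Newton's second law for rotation, τ = Iα, gives α = τ/I = 5.236/0.06013 = 87.08 rad/s².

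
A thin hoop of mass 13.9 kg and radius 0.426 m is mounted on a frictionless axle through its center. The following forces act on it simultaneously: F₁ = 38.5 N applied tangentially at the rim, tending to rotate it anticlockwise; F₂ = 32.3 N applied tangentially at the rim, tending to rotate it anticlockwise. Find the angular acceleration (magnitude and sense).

I = MR² = (13.9)(0.426)² = 2.523 kg·m².
Taking anticlockwise as positive: τ₁ = +(38.5)(0.426) = +16.40 N·m; τ₂ = +(32.3)(0.426) = +13.76 N·m.
Net torque τ = 30.16 N·m.
α = τ/I = 30.16/2.523 = 11.96 rad/s².

α ≈ 12.0 rad/s², anticlockwise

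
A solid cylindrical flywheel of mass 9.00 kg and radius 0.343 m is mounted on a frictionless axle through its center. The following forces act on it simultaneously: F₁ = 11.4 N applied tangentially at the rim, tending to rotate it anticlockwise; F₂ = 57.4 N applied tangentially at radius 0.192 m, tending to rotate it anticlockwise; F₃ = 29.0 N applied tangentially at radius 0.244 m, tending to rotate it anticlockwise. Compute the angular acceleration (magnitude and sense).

I = ½MR² = (1/2)(9.00)(0.343)² = 0.5294 kg·m².
Taking anticlockwise as positive: τ₁ = +(11.4)(0.343) = +3.910 N·m; τ₂ = +(57.4)(0.192) = +11.02 N·m; τ₃ = +(29.0)(0.244) = +7.076 N·m.
Net torque τ = 22.01 N·m.
α = τ/I = 22.01/0.5294 = 41.57 rad/s².

α ≈ 41.6 rad/s², anticlockwise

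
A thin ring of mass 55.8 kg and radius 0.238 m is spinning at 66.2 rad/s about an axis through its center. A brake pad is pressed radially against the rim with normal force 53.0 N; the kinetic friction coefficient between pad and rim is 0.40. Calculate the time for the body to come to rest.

t ≈ 41.5 s

I = MR² = (55.8)(0.238)² = 3.161 kg·m².
Friction force f = μN = (0.40)(53.0) = 21.20 N at the rim; torque magnitude τ = fR = 5.046 N·m, opposing ω.
|α| = τ/I = 5.046/3.161 = 1.596 rad/s² (deceleration).
0 = ω₀ − |α|t ⇒ t = ω₀/|α| = 66.2/1.596 = 41.47 s.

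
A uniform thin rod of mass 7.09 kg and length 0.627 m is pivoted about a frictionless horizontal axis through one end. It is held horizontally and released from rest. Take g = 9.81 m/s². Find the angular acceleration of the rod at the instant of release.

α ≈ 23.5 rad/s²

About the pivot, I = (1/3)ML² = (1/3)(7.09)(0.627)² = 0.9291 kg·m².
The weight acts at the center, a distance L/2 = 0.3135 m from the pivot; τ = Mg(L/2) = 21.80 N·m.
α = τ/I = 21.80/0.9291 = 23.47 rad/s².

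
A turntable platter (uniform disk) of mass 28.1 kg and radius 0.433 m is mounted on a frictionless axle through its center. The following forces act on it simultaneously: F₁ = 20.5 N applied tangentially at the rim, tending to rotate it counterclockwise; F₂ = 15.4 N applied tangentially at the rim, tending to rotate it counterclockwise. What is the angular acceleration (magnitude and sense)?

α ≈ 5.90 rad/s², counterclockwise

I = ½MR² = (1/2)(28.1)(0.433)² = 2.634 kg·m².
Taking counterclockwise as positive: τ₁ = +(20.5)(0.433) = +8.877 N·m; τ₂ = +(15.4)(0.433) = +6.668 N·m.
Net torque τ = 15.54 N·m.
α = τ/I = 15.54/2.634 = 5.901 rad/s².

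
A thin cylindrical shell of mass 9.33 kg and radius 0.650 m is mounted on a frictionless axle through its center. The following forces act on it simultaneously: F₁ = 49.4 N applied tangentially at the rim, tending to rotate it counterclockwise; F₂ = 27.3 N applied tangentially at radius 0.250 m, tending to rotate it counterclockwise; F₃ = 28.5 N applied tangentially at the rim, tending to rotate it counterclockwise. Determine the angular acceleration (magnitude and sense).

α ≈ 14.6 rad/s², counterclockwise

I = MR² = (9.33)(0.650)² = 3.942 kg·m².
Taking counterclockwise as positive: τ₁ = +(49.4)(0.650) = +32.11 N·m; τ₂ = +(27.3)(0.250) = +6.825 N·m; τ₃ = +(28.5)(0.650) = +18.53 N·m.
Net torque τ = 57.46 N·m.
α = τ/I = 57.46/3.942 = 14.58 rad/s².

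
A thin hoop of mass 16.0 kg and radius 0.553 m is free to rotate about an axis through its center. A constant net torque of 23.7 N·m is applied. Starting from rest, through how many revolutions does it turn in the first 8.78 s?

I = MR² = (16.0)(0.553)² = 4.893 kg·m².
α = τ/I = 23.7/4.893 = 4.844 rad/s².
θ = ½αt² = ½(4.844)(8.78)² = 186.7 rad.
Revolutions = θ/(2π) = 29.71.

≈ 29.7 revolutions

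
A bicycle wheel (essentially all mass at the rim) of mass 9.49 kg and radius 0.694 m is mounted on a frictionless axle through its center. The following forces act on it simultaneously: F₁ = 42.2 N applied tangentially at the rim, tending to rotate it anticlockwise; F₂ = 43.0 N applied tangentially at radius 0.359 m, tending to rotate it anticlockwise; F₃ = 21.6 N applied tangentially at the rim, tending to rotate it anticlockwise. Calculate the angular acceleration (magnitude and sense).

I = MR² = (9.49)(0.694)² = 4.571 kg·m².
Taking anticlockwise as positive: τ₁ = +(42.2)(0.694) = +29.29 N·m; τ₂ = +(43.0)(0.359) = +15.44 N·m; τ₃ = +(21.6)(0.694) = +14.99 N·m.
Net torque τ = 59.71 N·m.
α = τ/I = 59.71/4.571 = 13.06 rad/s².

α ≈ 13.1 rad/s², anticlockwise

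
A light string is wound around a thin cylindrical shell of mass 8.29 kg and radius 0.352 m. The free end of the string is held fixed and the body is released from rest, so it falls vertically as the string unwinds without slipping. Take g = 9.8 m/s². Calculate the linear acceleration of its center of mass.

Translation: Mg − T = Ma. Rotation about the center: TR = Iα with I = MR².
With a = αR: T = (I/R²)a = M a, so Mg = (1 + 1.000)Ma.
a = g/(1 + 1.000) = 9.8/2.000 = 4.900 m/s².

a ≈ 4.90 m/s²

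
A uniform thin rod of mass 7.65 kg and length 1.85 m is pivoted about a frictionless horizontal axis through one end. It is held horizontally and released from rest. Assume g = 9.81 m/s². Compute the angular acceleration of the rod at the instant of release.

α ≈ 7.95 rad/s²

About the pivot, I = (1/3)ML² = (1/3)(7.65)(1.85)² = 8.727 kg·m².
The weight acts at the center, a distance L/2 = 0.9250 m from the pivot; τ = Mg(L/2) = 69.42 N·m.
α = τ/I = 69.42/8.727 = 7.954 rad/s².
(Equivalently α = (3g/(2L)) = 7.954 rad/s².)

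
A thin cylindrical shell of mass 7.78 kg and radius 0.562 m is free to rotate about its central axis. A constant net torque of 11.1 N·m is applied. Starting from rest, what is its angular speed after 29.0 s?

ω ≈ 131 rad/s

I = MR² = (7.78)(0.562)² = 2.457 kg·m².
α = τ/I = 11.1/2.457 = 4.517 rad/s².
ω = ω₀ + αt = 0 + (4.517)(29.0) = 131.0 rad/s.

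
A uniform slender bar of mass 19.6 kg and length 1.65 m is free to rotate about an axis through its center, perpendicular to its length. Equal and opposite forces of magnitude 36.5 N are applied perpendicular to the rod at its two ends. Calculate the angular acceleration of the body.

I = (1/12)ML² = (1/12)(19.6)(1.65)² = 4.447 kg·m².
The couple gives τ = F·(L/2) + F·(L/2) = F L = (36.5)(1.65) = 60.22 N·m.
Newton's second law for rotation, τ = Iα, gives α = τ/I = 60.22/4.447 = 13.54 rad/s².

α ≈ 13.5 rad/s²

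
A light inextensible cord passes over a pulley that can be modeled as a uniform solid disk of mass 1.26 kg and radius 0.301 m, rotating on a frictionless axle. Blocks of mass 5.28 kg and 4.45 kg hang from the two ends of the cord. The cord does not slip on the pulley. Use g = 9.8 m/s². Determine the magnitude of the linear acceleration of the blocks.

I = ½MR² = (1/2)(1.26)(0.301)² = 0.05708 kg·m².
Heavier block: m₁g − T₁ = m₁a. Lighter block: T₂ − m₂g = m₂a.
Pulley: (T₁ − T₂)R = Iα = I(a/R), so T₁ − T₂ = (I/R²)a = (1/2)M_p a = 0.6300·a.
Adding the three: (m₁ − m₂)g = (m₁ + m₂ + 0.6300)a, so a = (5.28 − 4.45)(9.8)/(5.28 + 4.45 + 0.6300) = 0.7851 m/s².

a ≈ 0.785 m/s²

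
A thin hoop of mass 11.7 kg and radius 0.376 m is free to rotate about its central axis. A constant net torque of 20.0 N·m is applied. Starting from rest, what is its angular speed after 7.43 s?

I = MR² = (11.7)(0.376)² = 1.654 kg·m².
α = τ/I = 20.0/1.654 = 12.09 rad/s².
ω = ω₀ + αt = 0 + (12.09)(7.43) = 89.84 rad/s.

ω ≈ 89.8 rad/s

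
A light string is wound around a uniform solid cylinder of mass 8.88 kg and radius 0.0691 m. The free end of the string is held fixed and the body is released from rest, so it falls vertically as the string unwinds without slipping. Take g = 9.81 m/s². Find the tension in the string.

Translation: Mg − T = Ma. Rotation about the center: TR = Iα with I = ½MR².
With a = αR: T = (I/R²)a = (1/2)M a, so Mg = (1 + 0.5000)Ma.
a = g/(1 + 0.5000) = 9.81/1.500 = 6.540 m/s².
T = 0.5000·M·a = (0.5000)(8.88)(6.540) = 29.04 N.

T ≈ 29.0 N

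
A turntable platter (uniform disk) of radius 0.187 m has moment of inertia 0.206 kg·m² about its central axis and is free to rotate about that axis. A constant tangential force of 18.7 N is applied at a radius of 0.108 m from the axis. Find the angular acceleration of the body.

τ = F·r = (18.7)(0.108) = 2.020 N·m.
From τ = Iα: α = 2.020/0.2060 = 9.804 rad/s².

α ≈ 9.80 rad/s²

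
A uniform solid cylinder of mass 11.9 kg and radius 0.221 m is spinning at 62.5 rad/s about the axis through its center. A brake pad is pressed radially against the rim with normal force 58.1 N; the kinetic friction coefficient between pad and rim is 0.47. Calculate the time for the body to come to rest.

t ≈ 3.01 s

I = ½MR² = (1/2)(11.9)(0.221)² = 0.2906 kg·m².
Friction force f = μN = (0.47)(58.1) = 27.31 N at the rim; torque magnitude τ = fR = 6.035 N·m, opposing ω.
|α| = τ/I = 6.035/0.2906 = 20.77 rad/s² (deceleration).
0 = ω₀ − |α|t ⇒ t = ω₀/|α| = 62.5/20.77 = 3.010 s.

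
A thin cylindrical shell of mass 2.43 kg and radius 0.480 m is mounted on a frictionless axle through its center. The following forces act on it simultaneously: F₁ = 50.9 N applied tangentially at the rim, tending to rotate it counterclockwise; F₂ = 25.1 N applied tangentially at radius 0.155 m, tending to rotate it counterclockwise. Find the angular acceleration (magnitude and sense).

α ≈ 50.6 rad/s², counterclockwise

I = MR² = (2.43)(0.480)² = 0.5599 kg·m².
Taking counterclockwise as positive: τ₁ = +(50.9)(0.480) = +24.43 N·m; τ₂ = +(25.1)(0.155) = +3.891 N·m.
Net torque τ = 28.32 N·m.
α = τ/I = 28.32/0.5599 = 50.59 rad/s².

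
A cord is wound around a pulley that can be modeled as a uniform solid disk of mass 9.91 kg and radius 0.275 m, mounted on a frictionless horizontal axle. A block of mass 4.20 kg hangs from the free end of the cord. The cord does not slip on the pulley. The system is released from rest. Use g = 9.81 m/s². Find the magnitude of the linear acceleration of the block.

a ≈ 4.50 m/s²

I = ½MR² = (1/2)(9.91)(0.275)² = 0.3747 kg·m².
Block: mg − T = ma. Pulley: TR = Iα. No-slip: a = αR, so T = (I/R²)a = 4.955·a.
Then mg = (m + 4.955)a, so a = (4.20)(9.81)/(4.20 + 4.955) = 4.500 m/s².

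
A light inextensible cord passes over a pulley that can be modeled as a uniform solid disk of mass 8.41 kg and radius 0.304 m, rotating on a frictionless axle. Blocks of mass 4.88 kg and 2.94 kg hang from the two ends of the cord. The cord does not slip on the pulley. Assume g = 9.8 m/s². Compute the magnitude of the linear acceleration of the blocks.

a ≈ 1.58 m/s²

I = ½MR² = (1/2)(8.41)(0.304)² = 0.3886 kg·m².
Heavier block: m₁g − T₁ = m₁a. Lighter block: T₂ − m₂g = m₂a.
Pulley: (T₁ − T₂)R = Iα = I(a/R), so T₁ − T₂ = (I/R²)a = (1/2)M_p a = 4.205·a.
Adding the three: (m₁ − m₂)g = (m₁ + m₂ + 4.205)a, so a = (4.88 − 2.94)(9.8)/(4.88 + 2.94 + 4.205) = 1.581 m/s².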